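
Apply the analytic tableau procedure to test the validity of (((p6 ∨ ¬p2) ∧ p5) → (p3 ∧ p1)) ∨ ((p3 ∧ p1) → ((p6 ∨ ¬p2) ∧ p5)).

Valid

Assume the negation and expand:
Initial set: {¬((((p6 ∨ ¬p2) ∧ p5) → (p3 ∧ p1)) ∨ ((p3 ∧ p1) → ((p6 ∨ ¬p2) ∧ p5)))}.
¬((((p6 ∨ ¬p2) ∧ p5) → (p3 ∧ p1)) ∨ ((p3 ∧ p1) → ((p6 ∨ ¬p2) ∧ p5))): α-rule — add ¬(((p6 ∨ ¬p2) ∧ p5) → (p3 ∧ p1)), ¬((p3 ∧ p1) → ((p6 ∨ ¬p2) ∧ p5)).
¬(((p6 ∨ ¬p2) ∧ p5) → (p3 ∧ p1)): α-rule — add ((p6 ∨ ¬p2) ∧ p5), ¬(p3 ∧ p1).
¬((p3 ∧ p1) → ((p6 ∨ ¬p2) ∧ p5)): α-rule — add (p3 ∧ p1), ¬((p6 ∨ ¬p2) ∧ p5).
((p6 ∨ ¬p2) ∧ p5): α-rule — add (p6 ∨ ¬p2), p5.
(p3 ∧ p1): α-rule — add p3, p1.
¬(p3 ∧ p1): β-rule — branch into ¬p3  //  ¬p1.
  branch 1 (add ¬p3):
    × closes — contains both p3 and ¬p3.
  branch 2 (add ¬p1):
    × closes — contains both p1 and ¬p1.
All 2 branches close.
Every branch closed, so the negation is unsatisfiable and the formula is valid.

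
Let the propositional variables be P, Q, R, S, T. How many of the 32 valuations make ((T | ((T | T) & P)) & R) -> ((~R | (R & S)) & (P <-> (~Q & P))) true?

Initial set: {(((T | ((T | T) & P)) & R) -> ((~R | (R & S)) & (P <-> (~Q & P))))}.
(((T | ((T | T) & P)) & R) -> ((~R | (R & S)) & (P <-> (~Q & P)))): β-rule — branch into ~((T | ((T | T) & P)) & R)  //  ((~R | (R & S)) & (P <-> (~Q & P))).
  branch 1 (add ~((T | ((T | T) & P)) & R)):
    ~((T | ((T | T) & P)) & R): β-rule — branch into ~(T | ((T | T) & P))  //  ~R.
      branch 1.1 (add ~(T | ((T | T) & P))):
        ~(T | ((T | T) & P)): α-rule — add ~T, ~((T | T) & P).
        ~((T | T) & P): β-rule — branch into ~(T | T)  //  ~P.
          branch 1.1.1 (add ~(T | T)):
            ~(T | T): α-rule — add ~T, ~T.
            ○ open, literals {T=false}.
          branch 1.1.2 (add ~P):
            ○ open, literals {P=false, T=false}.
      branch 1.2 (add ~R):
        ○ open, literals {R=false}.
  branch 2 (add ((~R | (R & S)) & (P <-> (~Q & P)))):
    ((~R | (R & S)) & (P <-> (~Q & P))): α-rule — add (~R | (R & S)), (P <-> (~Q & P)).
    (~R | (R & S)): β-rule — branch into ~R  //  (R & S).
      branch 2.1 (add ~R):
        (P <-> (~Q & P)): β-rule — branch into P, (~Q & P)  //  ~P, ~(~Q & P).
          branch 2.1.1 (add P, (~Q & P)):
            (~Q & P): α-rule — add ~Q, P.
            ○ open, literals {P=true, Q=false, R=false}.
          branch 2.1.2 (add ~P, ~(~Q & P)):
            ~(~Q & P): β-rule — branch into ~~Q  //  ~P.
              branch 2.1.2.1 (add ~~Q):
                ○ open, literals {P=false, Q=true, R=false}.
              branch 2.1.2.2 (add ~P):
                ○ open, literals {P=false, R=false}.
      branch 2.2 (add (R & S)):
        (R & S): α-rule — add R, S.
        (P <-> (~Q & P)): β-rule — branch into P, (~Q & P)  //  ~P, ~(~Q & P).
          branch 2.2.1 (add P, (~Q & P)):
            (~Q & P): α-rule — add ~Q, P.
            ○ open, literals {P=true, Q=false, R=true, S=true}.
          branch 2.2.2 (add ~P, ~(~Q & P)):
            ~(~Q & P): β-rule — branch into ~~Q  //  ~P.
              branch 2.2.2.1 (add ~~Q):
                ○ open, literals {P=false, Q=true, R=true, S=true}.
              branch 2.2.2.2 (add ~P):
                ○ open, literals {P=false, R=true, S=true}.
0 branches closed, 9 open.
Each open branch fixes some atoms; the unmentioned ones are free. Counting distinct full assignments: branch {T=false} (P, Q, R, S) contributes 16 new; branch {P=false, T=false} (Q, R, S) contributes 0 new; branch {R=false} (P, Q, S, T) contributes 8 new; branch {P=true, Q=false, R=false} (S, T) contributes 0 new; branch {P=false, Q=true, R=false} (S, T) contributes 0 new; branch {P=false, R=false} (Q, S, T) contributes 0 new; branch {P=true, Q=false, R=true, S=true} (T) contributes 1 new; branch {P=false, Q=true, R=true, S=true} (T) contributes 1 new; branch {P=false, R=true, S=true} (Q, T) contributes 1 new. Total: 27.

27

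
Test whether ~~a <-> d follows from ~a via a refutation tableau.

No

Initial set: {~a; ~(~~a <-> d)}.
~(~~a <-> d): β-rule — branch into ~~a, ~d  //  ~~~a, d.
  branch 1 (add ~~a, ~d):
    ~~a: drop double negation, giving a.
    × closes — contains both a and ~a.
  branch 2 (add ~~~a, d):
    ~~~a: drop double negation, giving ~a.
    ○ open, literals {a=false, d=true}.
1 branch closed, 1 open.
An open branch gives a countermodel: a=false, d=true (unmentioned atoms arbitrary); the premises hold there but the conclusion fails.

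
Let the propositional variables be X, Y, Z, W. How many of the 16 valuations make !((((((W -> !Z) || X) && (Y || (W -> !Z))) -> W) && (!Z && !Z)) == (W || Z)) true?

8

Initial set: {!((((((W -> !Z) || X) && (Y || (W -> !Z))) -> W) && (!Z && !Z)) == (W || Z))}.
!((((((W -> !Z) || X) && (Y || (W -> !Z))) -> W) && (!Z && !Z)) == (W || Z)): β-rule — branch into (((((W -> !Z) || X) && (Y || (W -> !Z))) -> W) && (!Z && !Z)), !(W || Z)  //  !(((((W -> !Z) || X) && (Y || (W -> !Z))) -> W) && (!Z && !Z)), (W || Z).
  branch 1 (add (((((W -> !Z) || X) && (Y || (W -> !Z))) -> W) && (!Z && !Z)), !(W || Z)):
    (((((W -> !Z) || X) && (Y || (W -> !Z))) -> W) && (!Z && !Z)): α-rule — add ((((W -> !Z) || X) && (Y || (W -> !Z))) -> W), (!Z && !Z).
    !(W || Z): α-rule — add !W, !Z.
    (!Z && !Z): α-rule — add !Z, !Z.
    ((((W -> !Z) || X) && (Y || (W -> !Z))) -> W): β-rule — branch into !(((W -> !Z) || X) && (Y || (W -> !Z)))  //  W.
      branch 1.1 (add !(((W -> !Z) || X) && (Y || (W -> !Z)))):
        !(((W -> !Z) || X) && (Y || (W -> !Z))): β-rule — branch into !((W -> !Z) || X)  //  !(Y || (W -> !Z)).
          branch 1.1.1 (add !((W -> !Z) || X)):
            !((W -> !Z) || X): α-rule — add !(W -> !Z), !X.
            !(W -> !Z): α-rule — add W, !!Z.
            × closes — contains both W and !W.
          branch 1.1.2 (add !(Y || (W -> !Z))):
            !(Y || (W -> !Z)): α-rule — add !Y, !(W -> !Z).
            !(W -> !Z): α-rule — add W, !!Z.
            × closes — contains both W and !W.
      branch 1.2 (add W):
        × closes — contains both W and !W.
  branch 2 (add !(((((W -> !Z) || X) && (Y || (W -> !Z))) -> W) && (!Z && !Z)), (W || Z)):
    !(((((W -> !Z) || X) && (Y || (W -> !Z))) -> W) && (!Z && !Z)): β-rule — branch into !((((W -> !Z) || X) && (Y || (W -> !Z))) -> W)  //  !(!Z && !Z).
      branch 2.1 (add !((((W -> !Z) || X) && (Y || (W -> !Z))) -> W)):
        !((((W -> !Z) || X) && (Y || (W -> !Z))) -> W): α-rule — add (((W -> !Z) || X) && (Y || (W -> !Z))), !W.
        (((W -> !Z) || X) && (Y || (W -> !Z))): α-rule — add ((W -> !Z) || X), (Y || (W -> !Z)).
        (W || Z): β-rule — branch into W  //  Z.
          branch 2.1.1 (add W):
            × closes — contains both W and !W.
          branch 2.1.2 (add Z):
            ((W -> !Z) || X): β-rule — branch into (W -> !Z)  //  X.
              branch 2.1.2.1 (add (W -> !Z)):
                (Y || (W -> !Z)): β-rule — branch into Y  //  (W -> !Z).
                  branch 2.1.2.1.1 (add Y):
                    (W -> !Z): β-rule — branch into !W  //  !Z.
                      branch 2.1.2.1.1.1 (add !W):
                        ○ open, literals {W=0, Y=1, Z=1}.
                      branch 2.1.2.1.1.2 (add !Z):
                        × closes — contains both Z and !Z.
                  branch 2.1.2.1.2 (add (W -> !Z)):
                    (W -> !Z): β-rule — branch into !W  //  !Z.
                      branch 2.1.2.1.2.1 (add !W):
                        (W -> !Z): β-rule — branch into !W  //  !Z.
                          branch 2.1.2.1.2.1.1 (add !W):
                            ○ open, literals {W=0, Z=1}.
                          branch 2.1.2.1.2.1.2 (add !Z):
                            × closes — contains both Z and !Z.
                      branch 2.1.2.1.2.2 (add !Z):
                        × closes — contains both Z and !Z.
              branch 2.1.2.2 (add X):
                (Y || (W -> !Z)): β-rule — branch into Y  //  (W -> !Z).
                  branch 2.1.2.2.1 (add Y):
                    ○ open, literals {W=0, X=1, Y=1, Z=1}.
                  branch 2.1.2.2.2 (add (W -> !Z)):
                    (W -> !Z): β-rule — branch into !W  //  !Z.
                      branch 2.1.2.2.2.1 (add !W):
                        ○ open, literals {W=0, X=1, Z=1}.
                      branch 2.1.2.2.2.2 (add !Z):
                        × closes — contains both Z and !Z.
      branch 2.2 (add !(!Z && !Z)):
        (W || Z): β-rule — branch into W  //  Z.
          branch 2.2.1 (add W):
            !(!Z && !Z): β-rule — branch into !!Z  //  !!Z.
              branch 2.2.1.1 (add !!Z):
                ○ open, literals {W=1, Z=1}.
              branch 2.2.1.2 (add !!Z):
                ○ open, literals {W=1, Z=1}.
          branch 2.2.2 (add Z):
            !(!Z && !Z): β-rule — branch into !!Z  //  !!Z.
              branch 2.2.2.1 (add !!Z):
                ○ open, literals {Z=1}.
              branch 2.2.2.2 (add !!Z):
                ○ open, literals {Z=1}.
8 branches closed, 8 open.
Each open branch fixes some atoms; the unmentioned ones are free. Counting distinct full assignments: branch {W=0, Y=1, Z=1} (X) contributes 2 new; branch {W=0, Z=1} (X, Y) contributes 2 new; branch {W=0, X=1, Y=1, Z=1} (none free) contributes 0 new; branch {W=0, X=1, Z=1} (Y) contributes 0 new; branch {W=1, Z=1} (X, Y) contributes 4 new; branch {W=1, Z=1} (X, Y) contributes 0 new; branch {Z=1} (X, Y, W) contributes 0 new; branch {Z=1} (X, Y, W) contributes 0 new. Total: 8.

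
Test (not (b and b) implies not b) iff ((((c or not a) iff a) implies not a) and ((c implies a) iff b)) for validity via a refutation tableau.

Assume the negation and expand:
Initial set: {not ((not (b and b) implies not b) iff ((((c or not a) iff a) implies not a) and ((c implies a) iff b)))}.
not ((not (b and b) implies not b) iff ((((c or not a) iff a) implies not a) and ((c implies a) iff b))): β-rule — branch into (not (b and b) implies not b), not ((((c or not a) iff a) implies not a) and ((c implies a) iff b))  //  not (not (b and b) implies not b), ((((c or not a) iff a) implies not a) and ((c implies a) iff b)).
  branch 1 (add (not (b and b) implies not b), not ((((c or not a) iff a) implies not a) and ((c implies a) iff b))):
    (not (b and b) implies not b): β-rule — branch into not not (b and b)  //  not b.
      branch 1.1 (add not not (b and b)):
        not not (b and b): α-rule — add b, b.
        not ((((c or not a) iff a) implies not a) and ((c implies a) iff b)): β-rule — branch into not (((c or not a) iff a) implies not a)  //  not ((c implies a) iff b).
          branch 1.1.1 (add not (((c or not a) iff a) implies not a)):
            not (((c or not a) iff a) implies not a): α-rule — add ((c or not a) iff a), not not a.
            ((c or not a) iff a): β-rule — branch into (c or not a), a  //  not (c or not a), not a.
              branch 1.1.1.1 (add (c or not a), a):
                (c or not a): β-rule — branch into c  //  not a.
                  branch 1.1.1.1.1 (add c):
                    ○ open, literals {a=T, b=T, c=T}.
                  branch 1.1.1.1.2 (add not a):
                    × closes — contains both a and not a.
              branch 1.1.1.2 (add not (c or not a), not a):
                × closes — contains both a and not a.
          branch 1.1.2 (add not ((c implies a) iff b)):
            not ((c implies a) iff b): β-rule — branch into (c implies a), not b  //  not (c implies a), b.
              branch 1.1.2.1 (add (c implies a), not b):
                × closes — contains both b and not b.
              branch 1.1.2.2 (add not (c implies a), b):
                not (c implies a): α-rule — add c, not a.
                ○ open, literals {a=F, b=T, c=T}.
      branch 1.2 (add not b):
        not ((((c or not a) iff a) implies not a) and ((c implies a) iff b)): β-rule — branch into not (((c or not a) iff a) implies not a)  //  not ((c implies a) iff b).
          branch 1.2.1 (add not (((c or not a) iff a) implies not a)):
            not (((c or not a) iff a) implies not a): α-rule — add ((c or not a) iff a), not not a.
            ((c or not a) iff a): β-rule — branch into (c or not a), a  //  not (c or not a), not a.
              branch 1.2.1.1 (add (c or not a), a):
                (c or not a): β-rule — branch into c  //  not a.
                  branch 1.2.1.1.1 (add c):
                    ○ open, literals {a=T, b=F, c=T}.
                  branch 1.2.1.1.2 (add not a):
                    × closes — contains both a and not a.
              branch 1.2.1.2 (add not (c or not a), not a):
                × closes — contains both a and not a.
          branch 1.2.2 (add not ((c implies a) iff b)):
            not ((c implies a) iff b): β-rule — branch into (c implies a), not b  //  not (c implies a), b.
              branch 1.2.2.1 (add (c implies a), not b):
                (c implies a): β-rule — branch into not c  //  a.
                  branch 1.2.2.1.1 (add not c):
                    ○ open, literals {b=F, c=F}.
                  branch 1.2.2.1.2 (add a):
                    ○ open, literals {a=T, b=F}.
              branch 1.2.2.2 (add not (c implies a), b):
                × closes — contains both b and not b.
  branch 2 (add not (not (b and b) implies not b), ((((c or not a) iff a) implies not a) and ((c implies a) iff b))):
    not (not (b and b) implies not b): α-rule — add not (b and b), not not b.
    ((((c or not a) iff a) implies not a) and ((c implies a) iff b)): α-rule — add (((c or not a) iff a) implies not a), ((c implies a) iff b).
    not (b and b): β-rule — branch into not b  //  not b.
      branch 2.1 (add not b):
        × closes — contains both b and not b.
      branch 2.2 (add not b):
        × closes — contains both b and not b.
8 branches closed, 5 open.
An open branch gives a countermodel: a=T, b=T, c=T (unmentioned atoms arbitrary); under it the original formula is false.

Not valid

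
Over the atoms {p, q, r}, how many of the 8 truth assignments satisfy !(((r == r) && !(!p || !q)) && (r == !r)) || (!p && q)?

8

Initial set: {(!(((r == r) && !(!p || !q)) && (r == !r)) || (!p && q))}.
(!(((r == r) && !(!p || !q)) && (r == !r)) || (!p && q)): β-rule — branch into !(((r == r) && !(!p || !q)) && (r == !r))  //  (!p && q).
  branch 1 (add !(((r == r) && !(!p || !q)) && (r == !r))):
    !(((r == r) && !(!p || !q)) && (r == !r)): β-rule — branch into !((r == r) && !(!p || !q))  //  !(r == !r).
      branch 1.1 (add !((r == r) && !(!p || !q))):
        !((r == r) && !(!p || !q)): β-rule — branch into !(r == r)  //  !!(!p || !q).
          branch 1.1.1 (add !(r == r)):
            !(r == r): β-rule — branch into r, !r  //  !r, r.
              branch 1.1.1.1 (add r, !r):
                × closes — contains both r and !r.
              branch 1.1.1.2 (add !r, r):
                × closes — contains both r and !r.
          branch 1.1.2 (add !!(!p || !q)):
            !!(!p || !q): β-rule — branch into !p  //  !q.
              branch 1.1.2.1 (add !p):
                ○ open, literals {p=false}.
              branch 1.1.2.2 (add !q):
                ○ open, literals {q=false}.
      branch 1.2 (add !(r == !r)):
        !(r == !r): β-rule — branch into r, !!r  //  !r, !r.
          branch 1.2.1 (add r, !!r):
            ○ open, literals {r=true}.
          branch 1.2.2 (add !r, !r):
            ○ open, literals {r=false}.
  branch 2 (add (!p && q)):
    (!p && q): α-rule — add !p, q.
    ○ open, literals {p=false, q=true}.
2 branches closed, 5 open.
Each open branch fixes some atoms; the unmentioned ones are free. Counting distinct full assignments: branch {p=false} (q, r) contributes 4 new; branch {q=false} (p, r) contributes 2 new; branch {r=true} (p, q) contributes 1 new; branch {r=false} (p, q) contributes 1 new; branch {p=false, q=true} (r) contributes 0 new. Total: 8.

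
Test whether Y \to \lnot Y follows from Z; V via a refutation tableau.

No

Initial set: {T Z; T V; F (Y \to \lnot Y)}.
F (Y \to \lnot Y): α-rule — add T Y, F \lnot Y.
○ open, literals {V=T, Y=T, Z=T}.
0 branches closed, 1 open.
An open branch gives a countermodel: V=T, Y=T, Z=T (unmentioned atoms arbitrary); the premises hold there but the conclusion fails.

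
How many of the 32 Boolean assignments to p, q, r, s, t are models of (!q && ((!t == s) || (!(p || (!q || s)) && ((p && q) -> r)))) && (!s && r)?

2

Initial set: {((!q && ((!t == s) || (!(p || (!q || s)) && ((p && q) -> r)))) && (!s && r))}.
((!q && ((!t == s) || (!(p || (!q || s)) && ((p && q) -> r)))) && (!s && r)): α-rule — add (!q && ((!t == s) || (!(p || (!q || s)) && ((p && q) -> r)))), (!s && r).
(!q && ((!t == s) || (!(p || (!q || s)) && ((p && q) -> r)))): α-rule — add !q, ((!t == s) || (!(p || (!q || s)) && ((p && q) -> r))).
(!s && r): α-rule — add !s, r.
((!t == s) || (!(p || (!q || s)) && ((p && q) -> r))): β-rule — branch into (!t == s)  //  (!(p || (!q || s)) && ((p && q) -> r)).
  branch 1 (add (!t == s)):
    (!t == s): β-rule — branch into !t, s  //  !!t, !s.
      branch 1.1 (add !t, s):
        × closes — contains both s and !s.
      branch 1.2 (add !!t, !s):
        ○ open, literals {q=0, r=1, s=0, t=1}.
  branch 2 (add (!(p || (!q || s)) && ((p && q) -> r))):
    (!(p || (!q || s)) && ((p && q) -> r)): α-rule — add !(p || (!q || s)), ((p && q) -> r).
    !(p || (!q || s)): α-rule — add !p, !(!q || s).
    !(!q || s): α-rule — add !!q, !s.
    × closes — contains both q and !q.
2 branches closed, 1 open.
Each open branch fixes some atoms; the unmentioned ones are free. Counting distinct full assignments: branch {q=0, r=1, s=0, t=1} (p) contributes 2 new. Total: 2.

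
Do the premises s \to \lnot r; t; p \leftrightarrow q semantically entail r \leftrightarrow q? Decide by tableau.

No

Initial set: {(s \to \lnot r); t; (p \leftrightarrow q); \lnot (r \leftrightarrow q)}.
(s \to \lnot r): β-rule — branch into \lnot s  //  \lnot r.
  branch 1 (add \lnot s):
    (p \leftrightarrow q): β-rule — branch into p, q  //  \lnot p, \lnot q.
      branch 1.1 (add p, q):
        \lnot (r \leftrightarrow q): β-rule — branch into r, \lnot q  //  \lnot r, q.
          branch 1.1.1 (add r, \lnot q):
            × closes — contains both q and \lnot q.
          branch 1.1.2 (add \lnot r, q):
            ○ open, literals {p=T, q=T, r=F, s=F, t=T}.
      branch 1.2 (add \lnot p, \lnot q):
        \lnot (r \leftrightarrow q): β-rule — branch into r, \lnot q  //  \lnot r, q.
          branch 1.2.1 (add r, \lnot q):
            ○ open, literals {p=F, q=F, r=T, s=F, t=T}.
          branch 1.2.2 (add \lnot r, q):
            × closes — contains both q and \lnot q.
  branch 2 (add \lnot r):
    (p \leftrightarrow q): β-rule — branch into p, q  //  \lnot p, \lnot q.
      branch 2.1 (add p, q):
        \lnot (r \leftrightarrow q): β-rule — branch into r, \lnot q  //  \lnot r, q.
          branch 2.1.1 (add r, \lnot q):
            × closes — contains both r and \lnot r.
          branch 2.1.2 (add \lnot r, q):
            ○ open, literals {p=T, q=T, r=F, t=T}.
      branch 2.2 (add \lnot p, \lnot q):
        \lnot (r \leftrightarrow q): β-rule — branch into r, \lnot q  //  \lnot r, q.
          branch 2.2.1 (add r, \lnot q):
            × closes — contains both r and \lnot r.
          branch 2.2.2 (add \lnot r, q):
            × closes — contains both q and \lnot q.
5 branches closed, 3 open.
An open branch gives a countermodel: p=T, q=T, r=F, s=F, t=T (unmentioned atoms arbitrary); the premises hold there but the conclusion fails.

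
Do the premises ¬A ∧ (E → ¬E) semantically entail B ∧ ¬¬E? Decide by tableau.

No

Initial set: {T (¬A ∧ (E → ¬E)); F (B ∧ ¬¬E)}.
T (¬A ∧ (E → ¬E)): α-rule — add T ¬A, T (E → ¬E).
F (B ∧ ¬¬E): β-rule — branch into F B  //  F ¬¬E.
  branch 1 (add F B):
    T (E → ¬E): β-rule — branch into F E  //  T ¬E.
      branch 1.1 (add F E):
        ○ open, literals {A=false, B=false, E=false}.
      branch 1.2 (add T ¬E):
        ○ open, literals {A=false, B=false, E=false}.
  branch 2 (add F ¬¬E):
    F ¬¬E: drop double negation, giving F E.
    T (E → ¬E): β-rule — branch into F E  //  T ¬E.
      branch 2.1 (add F E):
        ○ open, literals {A=false, E=false}.
      branch 2.2 (add T ¬E):
        ○ open, literals {A=false, E=false}.
0 branches closed, 4 open.
An open branch gives a countermodel: A=false, B=false, E=false (unmentioned atoms arbitrary); the premises hold there but the conclusion fails.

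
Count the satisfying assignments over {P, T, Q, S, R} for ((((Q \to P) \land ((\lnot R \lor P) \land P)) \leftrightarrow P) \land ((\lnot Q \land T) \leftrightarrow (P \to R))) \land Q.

4

Initial set: {(((((Q \to P) \land ((\lnot R \lor P) \land P)) \leftrightarrow P) \land ((\lnot Q \land T) \leftrightarrow (P \to R))) \land Q)}.
(((((Q \to P) \land ((\lnot R \lor P) \land P)) \leftrightarrow P) \land ((\lnot Q \land T) \leftrightarrow (P \to R))) \land Q): α-rule — add ((((Q \to P) \land ((\lnot R \lor P) \land P)) \leftrightarrow P) \land ((\lnot Q \land T) \leftrightarrow (P \to R))), Q.
((((Q \to P) \land ((\lnot R \lor P) \land P)) \leftrightarrow P) \land ((\lnot Q \land T) \leftrightarrow (P \to R))): α-rule — add (((Q \to P) \land ((\lnot R \lor P) \land P)) \leftrightarrow P), ((\lnot Q \land T) \leftrightarrow (P \to R)).
(((Q \to P) \land ((\lnot R \lor P) \land P)) \leftrightarrow P): β-rule — branch into ((Q \to P) \land ((\lnot R \lor P) \land P)), P  //  \lnot ((Q \to P) \land ((\lnot R \lor P) \land P)), \lnot P.
  branch 1 (add ((Q \to P) \land ((\lnot R \lor P) \land P)), P):
    ((Q \to P) \land ((\lnot R \lor P) \land P)): α-rule — add (Q \to P), ((\lnot R \lor P) \land P).
    ((\lnot R \lor P) \land P): α-rule — add (\lnot R \lor P), P.
    ((\lnot Q \land T) \leftrightarrow (P \to R)): β-rule — branch into (\lnot Q \land T), (P \to R)  //  \lnot (\lnot Q \land T), \lnot (P \to R).
      branch 1.1 (add (\lnot Q \land T), (P \to R)):
        (\lnot Q \land T): α-rule — add \lnot Q, T.
        × closes — contains both Q and \lnot Q.
      branch 1.2 (add \lnot (\lnot Q \land T), \lnot (P \to R)):
        \lnot (P \to R): α-rule — add P, \lnot R.
        (Q \to P): β-rule — branch into \lnot Q  //  P.
          branch 1.2.1 (add \lnot Q):
            × closes — contains both Q and \lnot Q.
          branch 1.2.2 (add P):
            (\lnot R \lor P): β-rule — branch into \lnot R  //  P.
              branch 1.2.2.1 (add \lnot R):
                \lnot (\lnot Q \land T): β-rule — branch into \lnot \lnot Q  //  \lnot T.
                  branch 1.2.2.1.1 (add \lnot \lnot Q):
                    ○ open, literals {P=T, Q=T, R=F}.
                  branch 1.2.2.1.2 (add \lnot T):
                    ○ open, literals {P=T, Q=T, R=F, T=F}.
              branch 1.2.2.2 (add P):
                \lnot (\lnot Q \land T): β-rule — branch into \lnot \lnot Q  //  \lnot T.
                  branch 1.2.2.2.1 (add \lnot \lnot Q):
                    ○ open, literals {P=T, Q=T, R=F}.
                  branch 1.2.2.2.2 (add \lnot T):
                    ○ open, literals {P=T, Q=T, R=F, T=F}.
  branch 2 (add \lnot ((Q \to P) \land ((\lnot R \lor P) \land P)), \lnot P):
    ((\lnot Q \land T) \leftrightarrow (P \to R)): β-rule — branch into (\lnot Q \land T), (P \to R)  //  \lnot (\lnot Q \land T), \lnot (P \to R).
      branch 2.1 (add (\lnot Q \land T), (P \to R)):
        (\lnot Q \land T): α-rule — add \lnot Q, T.
        × closes — contains both Q and \lnot Q.
      branch 2.2 (add \lnot (\lnot Q \land T), \lnot (P \to R)):
        \lnot (P \to R): α-rule — add P, \lnot R.
        × closes — contains both P and \lnot P.
4 branches closed, 4 open.
Each open branch fixes some atoms; the unmentioned ones are free. Counting distinct full assignments: branch {P=T, Q=T, R=F} (T, S) contributes 4 new; branch {P=T, Q=T, R=F, T=F} (S) contributes 0 new; branch {P=T, Q=T, R=F} (T, S) contributes 0 new; branch {P=T, Q=T, R=F, T=F} (S) contributes 0 new. Total: 4.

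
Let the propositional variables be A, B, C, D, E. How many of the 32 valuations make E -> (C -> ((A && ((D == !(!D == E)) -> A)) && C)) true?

28

Initial set: {(E -> (C -> ((A && ((D == !(!D == E)) -> A)) && C)))}.
(E -> (C -> ((A && ((D == !(!D == E)) -> A)) && C))): β-rule — branch into !E  //  (C -> ((A && ((D == !(!D == E)) -> A)) && C)).
  branch 1 (add !E):
    ○ open, literals {E=false}.
  branch 2 (add (C -> ((A && ((D == !(!D == E)) -> A)) && C))):
    (C -> ((A && ((D == !(!D == E)) -> A)) && C)): β-rule — branch into !C  //  ((A && ((D == !(!D == E)) -> A)) && C).
      branch 2.1 (add !C):
        ○ open, literals {C=false}.
      branch 2.2 (add ((A && ((D == !(!D == E)) -> A)) && C)):
        ((A && ((D == !(!D == E)) -> A)) && C): α-rule — add (A && ((D == !(!D == E)) -> A)), C.
        (A && ((D == !(!D == E)) -> A)): α-rule — add A, ((D == !(!D == E)) -> A).
        ((D == !(!D == E)) -> A): β-rule — branch into !(D == !(!D == E))  //  A.
          branch 2.2.1 (add !(D == !(!D == E))):
            !(D == !(!D == E)): β-rule — branch into D, !!(!D == E)  //  !D, !(!D == E).
              branch 2.2.1.1 (add D, !!(!D == E)):
                !!(!D == E): β-rule — branch into !D, E  //  !!D, !E.
                  branch 2.2.1.1.1 (add !D, E):
                    × closes — contains both D and !D.
                  branch 2.2.1.1.2 (add !!D, !E):
                    ○ open, literals {A=true, C=true, D=true, E=false}.
              branch 2.2.1.2 (add !D, !(!D == E)):
                !(!D == E): β-rule — branch into !D, !E  //  !!D, E.
                  branch 2.2.1.2.1 (add !D, !E):
                    ○ open, literals {A=true, C=true, D=false, E=false}.
                  branch 2.2.1.2.2 (add !!D, E):
                    × closes — contains both D and !D.
          branch 2.2.2 (add A):
            ○ open, literals {A=true, C=true}.
2 branches closed, 5 open.
Each open branch fixes some atoms; the unmentioned ones are free. Counting distinct full assignments: branch {E=false} (A, B, C, D) contributes 16 new; branch {C=false} (A, B, D, E) contributes 8 new; branch {A=true, C=true, D=true, E=false} (B) contributes 0 new; branch {A=true, C=true, D=false, E=false} (B) contributes 0 new; branch {A=true, C=true} (B, D, E) contributes 4 new. Total: 28.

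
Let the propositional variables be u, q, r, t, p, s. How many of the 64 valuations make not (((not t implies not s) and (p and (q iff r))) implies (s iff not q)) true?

6

Initial set: {T not (((not t implies not s) and (p and (q iff r))) implies (s iff not q))}.
T not (((not t implies not s) and (p and (q iff r))) implies (s iff not q)): α-rule — add T ((not t implies not s) and (p and (q iff r))), F (s iff not q).
T ((not t implies not s) and (p and (q iff r))): α-rule — add T (not t implies not s), T (p and (q iff r)).
T (p and (q iff r)): α-rule — add T p, T (q iff r).
F (s iff not q): β-rule — branch into T s, F not q  //  F s, T not q.
  branch 1 (add T s, F not q):
    T (not t implies not s): β-rule — branch into F not t  //  T not s.
      branch 1.1 (add F not t):
        T (q iff r): β-rule — branch into T q, T r  //  F q, F r.
          branch 1.1.1 (add T q, T r):
            ○ open, literals {p=T, q=T, r=T, s=T, t=T}.
          branch 1.1.2 (add F q, F r):
            × closes — contains both q and not q.
      branch 1.2 (add T not s):
        × closes — contains both s and not s.
  branch 2 (add F s, T not q):
    T (not t implies not s): β-rule — branch into F not t  //  T not s.
      branch 2.1 (add F not t):
        T (q iff r): β-rule — branch into T q, T r  //  F q, F r.
          branch 2.1.1 (add T q, T r):
            × closes — contains both q and not q.
          branch 2.1.2 (add F q, F r):
            ○ open, literals {p=T, q=F, r=F, s=F, t=T}.
      branch 2.2 (add T not s):
        T (q iff r): β-rule — branch into T q, T r  //  F q, F r.
          branch 2.2.1 (add T q, T r):
            × closes — contains both q and not q.
          branch 2.2.2 (add F q, F r):
            ○ open, literals {p=T, q=F, r=F, s=F}.
4 branches closed, 3 open.
Each open branch fixes some atoms; the unmentioned ones are free. Counting distinct full assignments: branch {p=T, q=T, r=T, s=T, t=T} (u) contributes 2 new; branch {p=T, q=F, r=F, s=F, t=T} (u) contributes 2 new; branch {p=T, q=F, r=F, s=F} (u, t) contributes 2 new. Total: 6.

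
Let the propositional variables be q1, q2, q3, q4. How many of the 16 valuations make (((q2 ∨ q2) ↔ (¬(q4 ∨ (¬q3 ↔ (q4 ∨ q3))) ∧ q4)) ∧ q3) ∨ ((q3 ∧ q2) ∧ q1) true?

6

Initial set: {((((q2 ∨ q2) ↔ (¬(q4 ∨ (¬q3 ↔ (q4 ∨ q3))) ∧ q4)) ∧ q3) ∨ ((q3 ∧ q2) ∧ q1))}.
((((q2 ∨ q2) ↔ (¬(q4 ∨ (¬q3 ↔ (q4 ∨ q3))) ∧ q4)) ∧ q3) ∨ ((q3 ∧ q2) ∧ q1)): β-rule — branch into (((q2 ∨ q2) ↔ (¬(q4 ∨ (¬q3 ↔ (q4 ∨ q3))) ∧ q4)) ∧ q3)  //  ((q3 ∧ q2) ∧ q1).
  branch 1 (add (((q2 ∨ q2) ↔ (¬(q4 ∨ (¬q3 ↔ (q4 ∨ q3))) ∧ q4)) ∧ q3)):
    (((q2 ∨ q2) ↔ (¬(q4 ∨ (¬q3 ↔ (q4 ∨ q3))) ∧ q4)) ∧ q3): α-rule — add ((q2 ∨ q2) ↔ (¬(q4 ∨ (¬q3 ↔ (q4 ∨ q3))) ∧ q4)), q3.
    ((q2 ∨ q2) ↔ (¬(q4 ∨ (¬q3 ↔ (q4 ∨ q3))) ∧ q4)): β-rule — branch into (q2 ∨ q2), (¬(q4 ∨ (¬q3 ↔ (q4 ∨ q3))) ∧ q4)  //  ¬(q2 ∨ q2), ¬(¬(q4 ∨ (¬q3 ↔ (q4 ∨ q3))) ∧ q4).
      branch 1.1 (add (q2 ∨ q2), (¬(q4 ∨ (¬q3 ↔ (q4 ∨ q3))) ∧ q4)):
        (¬(q4 ∨ (¬q3 ↔ (q4 ∨ q3))) ∧ q4): α-rule — add ¬(q4 ∨ (¬q3 ↔ (q4 ∨ q3))), q4.
        ¬(q4 ∨ (¬q3 ↔ (q4 ∨ q3))): α-rule — add ¬q4, ¬(¬q3 ↔ (q4 ∨ q3)).
        × closes — contains both q4 and ¬q4.
      branch 1.2 (add ¬(q2 ∨ q2), ¬(¬(q4 ∨ (¬q3 ↔ (q4 ∨ q3))) ∧ q4)):
        ¬(q2 ∨ q2): α-rule — add ¬q2, ¬q2.
        ¬(¬(q4 ∨ (¬q3 ↔ (q4 ∨ q3))) ∧ q4): β-rule — branch into ¬¬(q4 ∨ (¬q3 ↔ (q4 ∨ q3)))  //  ¬q4.
          branch 1.2.1 (add ¬¬(q4 ∨ (¬q3 ↔ (q4 ∨ q3)))):
            ¬¬(q4 ∨ (¬q3 ↔ (q4 ∨ q3))): β-rule — branch into q4  //  (¬q3 ↔ (q4 ∨ q3)).
              branch 1.2.1.1 (add q4):
                ○ open, literals {q2=F, q3=T, q4=T}.
              branch 1.2.1.2 (add (¬q3 ↔ (q4 ∨ q3))):
                (¬q3 ↔ (q4 ∨ q3)): β-rule — branch into ¬q3, (q4 ∨ q3)  //  ¬¬q3, ¬(q4 ∨ q3).
                  branch 1.2.1.2.1 (add ¬q3, (q4 ∨ q3)):
                    × closes — contains both q3 and ¬q3.
                  branch 1.2.1.2.2 (add ¬¬q3, ¬(q4 ∨ q3)):
                    ¬(q4 ∨ q3): α-rule — add ¬q4, ¬q3.
                    × closes — contains both q3 and ¬q3.
          branch 1.2.2 (add ¬q4):
            ○ open, literals {q2=F, q3=T, q4=F}.
  branch 2 (add ((q3 ∧ q2) ∧ q1)):
    ((q3 ∧ q2) ∧ q1): α-rule — add (q3 ∧ q2), q1.
    (q3 ∧ q2): α-rule — add q3, q2.
    ○ open, literals {q1=T, q2=T, q3=T}.
3 branches closed, 3 open.
Each open branch fixes some atoms; the unmentioned ones are free. Counting distinct full assignments: branch {q2=F, q3=T, q4=T} (q1) contributes 2 new; branch {q2=F, q3=T, q4=F} (q1) contributes 2 new; branch {q1=T, q2=T, q3=T} (q4) contributes 2 new. Total: 6.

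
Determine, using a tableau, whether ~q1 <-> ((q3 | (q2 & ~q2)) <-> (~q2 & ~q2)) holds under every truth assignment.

Assume the negation and expand:
Initial set: {F (~q1 <-> ((q3 | (q2 & ~q2)) <-> (~q2 & ~q2)))}.
F (~q1 <-> ((q3 | (q2 & ~q2)) <-> (~q2 & ~q2))): β-rule — branch into T ~q1, F ((q3 | (q2 & ~q2)) <-> (~q2 & ~q2))  //  F ~q1, T ((q3 | (q2 & ~q2)) <-> (~q2 & ~q2)).
  branch 1 (add T ~q1, F ((q3 | (q2 & ~q2)) <-> (~q2 & ~q2))):
    F ((q3 | (q2 & ~q2)) <-> (~q2 & ~q2)): β-rule — branch into T (q3 | (q2 & ~q2)), F (~q2 & ~q2)  //  F (q3 | (q2 & ~q2)), T (~q2 & ~q2).
      branch 1.1 (add T (q3 | (q2 & ~q2)), F (~q2 & ~q2)):
        T (q3 | (q2 & ~q2)): β-rule — branch into T q3  //  T (q2 & ~q2).
          branch 1.1.1 (add T q3):
            F (~q2 & ~q2): β-rule — branch into F ~q2  //  F ~q2.
              branch 1.1.1.1 (add F ~q2):
                ○ open, literals {q1=false, q2=true, q3=true}.
              branch 1.1.1.2 (add F ~q2):
                ○ open, literals {q1=false, q2=true, q3=true}.
          branch 1.1.2 (add T (q2 & ~q2)):
            T (q2 & ~q2): α-rule — add T q2, T ~q2.
            × closes — contains both q2 and ~q2.
      branch 1.2 (add F (q3 | (q2 & ~q2)), T (~q2 & ~q2)):
        F (q3 | (q2 & ~q2)): α-rule — add F q3, F (q2 & ~q2).
        T (~q2 & ~q2): α-rule — add T ~q2, T ~q2.
        F (q2 & ~q2): β-rule — branch into F q2  //  F ~q2.
          branch 1.2.1 (add F q2):
            ○ open, literals {q1=false, q2=false, q3=false}.
          branch 1.2.2 (add F ~q2):
            × closes — contains both q2 and ~q2.
  branch 2 (add F ~q1, T ((q3 | (q2 & ~q2)) <-> (~q2 & ~q2))):
    T ((q3 | (q2 & ~q2)) <-> (~q2 & ~q2)): β-rule — branch into T (q3 | (q2 & ~q2)), T (~q2 & ~q2)  //  F (q3 | (q2 & ~q2)), F (~q2 & ~q2).
      branch 2.1 (add T (q3 | (q2 & ~q2)), T (~q2 & ~q2)):
        T (~q2 & ~q2): α-rule — add T ~q2, T ~q2.
        T (q3 | (q2 & ~q2)): β-rule — branch into T q3  //  T (q2 & ~q2).
          branch 2.1.1 (add T q3):
            ○ open, literals {q1=true, q2=false, q3=true}.
          branch 2.1.2 (add T (q2 & ~q2)):
            T (q2 & ~q2): α-rule — add T q2, T ~q2.
            × closes — contains both q2 and ~q2.
      branch 2.2 (add F (q3 | (q2 & ~q2)), F (~q2 & ~q2)):
        F (q3 | (q2 & ~q2)): α-rule — add F q3, F (q2 & ~q2).
        F (~q2 & ~q2): β-rule — branch into F ~q2  //  F ~q2.
          branch 2.2.1 (add F ~q2):
            F (q2 & ~q2): β-rule — branch into F q2  //  F ~q2.
              branch 2.2.1.1 (add F q2):
                × closes — contains both q2 and ~q2.
              branch 2.2.1.2 (add F ~q2):
                ○ open, literals {q1=true, q2=true, q3=false}.
          branch 2.2.2 (add F ~q2):
            F (q2 & ~q2): β-rule — branch into F q2  //  F ~q2.
              branch 2.2.2.1 (add F q2):
                × closes — contains both q2 and ~q2.
              branch 2.2.2.2 (add F ~q2):
                ○ open, literals {q1=true, q2=true, q3=false}.
5 branches closed, 6 open.
An open branch gives a countermodel: q1=false, q2=true, q3=true (unmentioned atoms arbitrary); under it the original formula is false.

Not valid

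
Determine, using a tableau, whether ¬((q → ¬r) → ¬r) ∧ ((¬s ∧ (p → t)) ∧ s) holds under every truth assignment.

Assume the negation and expand:
Initial set: {¬(¬((q → ¬r) → ¬r) ∧ ((¬s ∧ (p → t)) ∧ s))}.
¬(¬((q → ¬r) → ¬r) ∧ ((¬s ∧ (p → t)) ∧ s)): β-rule — branch into ¬¬((q → ¬r) → ¬r)  //  ¬((¬s ∧ (p → t)) ∧ s).
  branch 1 (add ¬¬((q → ¬r) → ¬r)):
    ¬¬((q → ¬r) → ¬r): β-rule — branch into ¬(q → ¬r)  //  ¬r.
      branch 1.1 (add ¬(q → ¬r)):
        ¬(q → ¬r): α-rule — add q, ¬¬r.
        ○ open, literals {q=1, r=1}.
      branch 1.2 (add ¬r):
        ○ open, literals {r=0}.
  branch 2 (add ¬((¬s ∧ (p → t)) ∧ s)):
    ¬((¬s ∧ (p → t)) ∧ s): β-rule — branch into ¬(¬s ∧ (p → t))  //  ¬s.
      branch 2.1 (add ¬(¬s ∧ (p → t))):
        ¬(¬s ∧ (p → t)): β-rule — branch into ¬¬s  //  ¬(p → t).
          branch 2.1.1 (add ¬¬s):
            ○ open, literals {s=1}.
          branch 2.1.2 (add ¬(p → t)):
            ¬(p → t): α-rule — add p, ¬t.
            ○ open, literals {p=1, t=0}.
      branch 2.2 (add ¬s):
        ○ open, literals {s=0}.
0 branches closed, 5 open.
An open branch gives a countermodel: q=1, r=1 (unmentioned atoms arbitrary); under it the original formula is false.

Not valid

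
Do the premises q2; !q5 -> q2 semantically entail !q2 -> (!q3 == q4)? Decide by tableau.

Yes

Initial set: {T q2; T (!q5 -> q2); F (!q2 -> (!q3 == q4))}.
F (!q2 -> (!q3 == q4)): α-rule — add T !q2, F (!q3 == q4).
× closes — contains both q2 and !q2.
All 1 branch closes.
Every branch closed, so the premises entail the conclusion.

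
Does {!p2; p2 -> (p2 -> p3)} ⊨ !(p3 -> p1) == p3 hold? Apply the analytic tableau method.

Initial set: {!p2; (p2 -> (p2 -> p3)); !(!(p3 -> p1) == p3)}.
(p2 -> (p2 -> p3)): β-rule — branch into !p2  //  (p2 -> p3).
  branch 1 (add !p2):
    !(!(p3 -> p1) == p3): β-rule — branch into !(p3 -> p1), !p3  //  !!(p3 -> p1), p3.
      branch 1.1 (add !(p3 -> p1), !p3):
        !(p3 -> p1): α-rule — add p3, !p1.
        × closes — contains both p3 and !p3.
      branch 1.2 (add !!(p3 -> p1), p3):
        !!(p3 -> p1): β-rule — branch into !p3  //  p1.
          branch 1.2.1 (add !p3):
            × closes — contains both p3 and !p3.
          branch 1.2.2 (add p1):
            ○ open, literals {p1=true, p2=false, p3=true}.
  branch 2 (add (p2 -> p3)):
    !(!(p3 -> p1) == p3): β-rule — branch into !(p3 -> p1), !p3  //  !!(p3 -> p1), p3.
      branch 2.1 (add !(p3 -> p1), !p3):
        !(p3 -> p1): α-rule — add p3, !p1.
        × closes — contains both p3 and !p3.
      branch 2.2 (add !!(p3 -> p1), p3):
        (p2 -> p3): β-rule — branch into !p2  //  p3.
          branch 2.2.1 (add !p2):
            !!(p3 -> p1): β-rule — branch into !p3  //  p1.
              branch 2.2.1.1 (add !p3):
                × closes — contains both p3 and !p3.
              branch 2.2.1.2 (add p1):
                ○ open, literals {p1=true, p2=false, p3=true}.
          branch 2.2.2 (add p3):
            !!(p3 -> p1): β-rule — branch into !p3  //  p1.
              branch 2.2.2.1 (add !p3):
                × closes — contains both p3 and !p3.
              branch 2.2.2.2 (add p1):
                ○ open, literals {p1=true, p2=false, p3=true}.
5 branches closed, 3 open.
An open branch gives a countermodel: p1=true, p2=false, p3=true (unmentioned atoms arbitrary); the premises hold there but the conclusion fails.

No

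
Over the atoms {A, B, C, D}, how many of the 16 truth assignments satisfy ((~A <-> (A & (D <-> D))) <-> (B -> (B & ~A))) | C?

10

Initial set: {(((~A <-> (A & (D <-> D))) <-> (B -> (B & ~A))) | C)}.
(((~A <-> (A & (D <-> D))) <-> (B -> (B & ~A))) | C): β-rule — branch into ((~A <-> (A & (D <-> D))) <-> (B -> (B & ~A)))  //  C.
  branch 1 (add ((~A <-> (A & (D <-> D))) <-> (B -> (B & ~A)))):
    ((~A <-> (A & (D <-> D))) <-> (B -> (B & ~A))): β-rule — branch into (~A <-> (A & (D <-> D))), (B -> (B & ~A))  //  ~(~A <-> (A & (D <-> D))), ~(B -> (B & ~A)).
      branch 1.1 (add (~A <-> (A & (D <-> D))), (B -> (B & ~A))):
        (~A <-> (A & (D <-> D))): β-rule — branch into ~A, (A & (D <-> D))  //  ~~A, ~(A & (D <-> D)).
          branch 1.1.1 (add ~A, (A & (D <-> D))):
            (A & (D <-> D)): α-rule — add A, (D <-> D).
            × closes — contains both A and ~A.
          branch 1.1.2 (add ~~A, ~(A & (D <-> D))):
            (B -> (B & ~A)): β-rule — branch into ~B  //  (B & ~A).
              branch 1.1.2.1 (add ~B):
                ~(A & (D <-> D)): β-rule — branch into ~A  //  ~(D <-> D).
                  branch 1.1.2.1.1 (add ~A):
                    × closes — contains both A and ~A.
                  branch 1.1.2.1.2 (add ~(D <-> D)):
                    ~(D <-> D): β-rule — branch into D, ~D  //  ~D, D.
                      branch 1.1.2.1.2.1 (add D, ~D):
                        × closes — contains both D and ~D.
                      branch 1.1.2.1.2.2 (add ~D, D):
                        × closes — contains both D and ~D.
              branch 1.1.2.2 (add (B & ~A)):
                (B & ~A): α-rule — add B, ~A.
                × closes — contains both A and ~A.
      branch 1.2 (add ~(~A <-> (A & (D <-> D))), ~(B -> (B & ~A))):
        ~(B -> (B & ~A)): α-rule — add B, ~(B & ~A).
        ~(~A <-> (A & (D <-> D))): β-rule — branch into ~A, ~(A & (D <-> D))  //  ~~A, (A & (D <-> D)).
          branch 1.2.1 (add ~A, ~(A & (D <-> D))):
            ~(B & ~A): β-rule — branch into ~B  //  ~~A.
              branch 1.2.1.1 (add ~B):
                × closes — contains both B and ~B.
              branch 1.2.1.2 (add ~~A):
                × closes — contains both A and ~A.
          branch 1.2.2 (add ~~A, (A & (D <-> D))):
            (A & (D <-> D)): α-rule — add A, (D <-> D).
            ~(B & ~A): β-rule — branch into ~B  //  ~~A.
              branch 1.2.2.1 (add ~B):
                × closes — contains both B and ~B.
              branch 1.2.2.2 (add ~~A):
                (D <-> D): β-rule — branch into D, D  //  ~D, ~D.
                  branch 1.2.2.2.1 (add D, D):
                    ○ open, literals {A=T, B=T, D=T}.
                  branch 1.2.2.2.2 (add ~D, ~D):
                    ○ open, literals {A=T, B=T, D=F}.
  branch 2 (add C):
    ○ open, literals {C=T}.
8 branches closed, 3 open.
Each open branch fixes some atoms; the unmentioned ones are free. Counting distinct full assignments: branch {A=T, B=T, D=T} (C) contributes 2 new; branch {A=T, B=T, D=F} (C) contributes 2 new; branch {C=T} (A, B, D) contributes 6 new. Total: 10.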